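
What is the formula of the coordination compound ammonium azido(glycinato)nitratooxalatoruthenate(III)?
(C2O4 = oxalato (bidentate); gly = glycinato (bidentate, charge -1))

Ligands: 1 oxalato (C2O4, -2), 1 nitrato (NO3, -1), 1 azido (N3, -1), 1 glycinato (gly, -1). Ligand charge sum = -5.
Charge balance with ammonium (+1) requires 1 complex ion per 2 ammonium.

(NH4)2[Ru(C2O4)(gly)(N3)(NO3)]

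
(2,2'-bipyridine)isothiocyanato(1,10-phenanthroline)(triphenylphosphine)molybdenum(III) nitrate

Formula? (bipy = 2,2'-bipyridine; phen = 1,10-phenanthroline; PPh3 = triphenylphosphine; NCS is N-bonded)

Ligands: 1 2,2'-bipyridine (bipy, neutral), 1 1,10-phenanthroline (phen, neutral), 1 triphenylphosphine (PPh3, neutral), 1 isothiocyanato (NCS, -1). Ligand charge sum = -1.
With Mo in oxidation state +3, the complex ion is [Mo...]^2+.
Charge balance with nitrate (-1) requires 1 complex ion per 2 nitrate.

[Mo(bipy)(NCS)(phen)(PPh3)](NO3)2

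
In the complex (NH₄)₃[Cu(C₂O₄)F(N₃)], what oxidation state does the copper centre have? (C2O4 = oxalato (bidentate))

+1

3 ammonium outside the brackets (+1 each) → the complex ion is 3−.
Ligand charges: 1×C2O4 = -2; 1×F = -1; 1×N3 = -1; sum -4.
Cu + (-4) = 3− ⇒ Cu is +1.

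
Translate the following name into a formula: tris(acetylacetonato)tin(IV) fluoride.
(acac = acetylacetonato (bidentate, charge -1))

[Sn(acac)3]F

Ligands: 3 acetylacetonato (acac, -1). Ligand charge sum = -3.
With Sn in oxidation state +4, the complex ion is [Sn...]^1+.
Charge balance with fluoride (-1) requires 1 complex ion per 1 fluoride.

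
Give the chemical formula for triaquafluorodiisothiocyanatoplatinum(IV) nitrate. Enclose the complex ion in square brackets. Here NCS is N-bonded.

[PtF(H2O)3(NCS)2]NO3

Ligands: 1 fluoro (F, -1), 3 aqua (H2O, neutral), 2 isothiocyanato (NCS, -1). Ligand charge sum = -3.
With Pt in oxidation state +4, the complex ion is [Pt...]^1+.
Charge balance with nitrate (-1) requires 1 complex ion per 1 nitrate.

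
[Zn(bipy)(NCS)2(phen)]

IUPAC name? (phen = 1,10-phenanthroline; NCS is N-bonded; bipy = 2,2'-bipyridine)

There is no counter-ion, so the complex is neutral overall.
Ligand charges: 1×1,10-phenanthroline (neutral), 2×isothiocyanato (-1 each), 1×2,2'-bipyridine (neutral); total -2. So Zn + (-2) = 0, giving Zn = +2.
Ligands are named alphabetically: bipyridine before isothiocyanato before phenanthroline.

(2,2'-bipyridine)diisothiocyanato(1,10-phenanthroline)zinc(II)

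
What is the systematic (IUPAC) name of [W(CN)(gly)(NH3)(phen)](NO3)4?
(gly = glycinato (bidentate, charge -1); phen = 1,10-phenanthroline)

The 4 nitrate counter-ions carry a total charge of -4, so each complex ion is 4+.
Ligand charges: 1×ammine (neutral), 1×cyano (-1 each), 1×glycinato (-1 each), 1×1,10-phenanthroline (neutral); total -2. So W + (-2) = 4+, giving W = +6.
Ligands are named alphabetically: ammine before cyano before glycinato before phenanthroline.

amminecyano(glycinato)(1,10-phenanthroline)tungsten(VI) nitrate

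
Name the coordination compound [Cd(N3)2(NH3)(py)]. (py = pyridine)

There is no counter-ion, so the complex is neutral overall.
Ligand charges: 1×pyridine (neutral), 1×ammine (neutral), 2×azido (-1 each); total -2. So Cd + (-2) = 0, giving Cd = +2.
Ligands are named alphabetically: ammine before azido before pyridine.

amminediazido(pyridine)cadmium(II)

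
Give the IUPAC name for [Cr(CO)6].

There is no counter-ion, so the complex is neutral overall.
Ligand charges: 6×carbonyl (neutral); total 0. So Cr + (0) = 0, giving Cr = 0.

hexacarbonylchromium(0)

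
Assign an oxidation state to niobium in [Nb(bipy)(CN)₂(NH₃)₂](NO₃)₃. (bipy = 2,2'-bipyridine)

3 nitrate outside the brackets (-1 each) → the complex ion is 3+.
Ligand charges: 1×bipy neutral; 2×CN = -2; 2×NH3 neutral; sum -2.
Nb + (-2) = 3+ ⇒ Nb is +5.

+5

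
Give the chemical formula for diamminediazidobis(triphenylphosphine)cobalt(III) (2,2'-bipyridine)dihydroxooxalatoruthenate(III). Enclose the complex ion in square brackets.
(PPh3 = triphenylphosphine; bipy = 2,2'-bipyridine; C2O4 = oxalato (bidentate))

Cation [Co…]: ligand charges -2, Co(III) ⇒ ion charge 1+.
Anion [Ru…]: ligand charges -4, Ru(III) ⇒ ion charge 1−.

[Co(N3)2(NH3)2(PPh3)2][Ru(bipy)(C2O4)(OH)2]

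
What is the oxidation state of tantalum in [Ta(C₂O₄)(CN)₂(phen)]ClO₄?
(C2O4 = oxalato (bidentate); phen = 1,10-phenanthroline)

1 perchlorate outside the brackets (-1 each) → the complex ion is 1+.
Ligand charges: 1×C2O4 = -2; 2×CN = -2; 1×phen neutral; sum -4.
Ta + (-4) = 1+ ⇒ Ta is +5.

+5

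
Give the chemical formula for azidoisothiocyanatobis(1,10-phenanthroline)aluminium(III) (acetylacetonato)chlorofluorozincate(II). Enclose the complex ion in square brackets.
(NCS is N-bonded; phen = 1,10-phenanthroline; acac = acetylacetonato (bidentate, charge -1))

Cation [Al…]: ligand charges -2, Al(III) ⇒ ion charge 1+.
Anion [Zn…]: ligand charges -3, Zn(II) ⇒ ion charge 1−.
One 1+ cation balances one 1− anion.

[Al(N3)(NCS)(phen)2][Zn(acac)ClF]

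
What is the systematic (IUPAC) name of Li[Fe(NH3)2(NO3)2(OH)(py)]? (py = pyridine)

The 1 lithium counter-ion carries a total charge of +1, so each complex ion is 1−.
Ligand charges: 1×hydroxo (-1 each), 2×ammine (neutral), 2×nitrato (-1 each), 1×pyridine (neutral); total -3. So Fe + (-3) = 1−, giving Fe = +2.
Ligands are named alphabetically: ammine before hydroxo before nitrato before pyridine.
The complex ion is anionic, so iron takes the -ate form ferrate(II).

lithium diamminehydroxodinitrato(pyridine)ferrate(II)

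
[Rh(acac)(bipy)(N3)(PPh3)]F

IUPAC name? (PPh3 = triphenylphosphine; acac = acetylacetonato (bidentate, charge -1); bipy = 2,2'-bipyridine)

The 1 fluoride counter-ion carries a total charge of -1, so each complex ion is 1+.
Ligand charges: 1×triphenylphosphine (neutral), 1×acetylacetonato (-1 each), 1×2,2'-bipyridine (neutral), 1×azido (-1 each); total -2. So Rh + (-2) = 1+, giving Rh = +3.
Ligands are named alphabetically: acetylacetonato before azido before bipyridine before triphenylphosphine.

(acetylacetonato)azido(2,2'-bipyridine)(triphenylphosphine)rhodium(III) fluoride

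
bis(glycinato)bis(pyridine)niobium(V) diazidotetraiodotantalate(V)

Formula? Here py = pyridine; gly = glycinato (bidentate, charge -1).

[Nb(gly)2(py)2][TaI4(N3)2]3

Cation [Nb…]: ligand charges -2, Nb(V) ⇒ ion charge 3+.
Anion [Ta…]: ligand charges -6, Ta(V) ⇒ ion charge 1−.
One 3+ cation requires 3 of the 1− anion.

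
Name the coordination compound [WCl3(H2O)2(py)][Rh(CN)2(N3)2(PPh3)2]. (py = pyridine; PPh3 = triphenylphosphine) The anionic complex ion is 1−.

The complex anion is given as 1−; its ligand charges sum to -4, so Rh = +3.
A 1:1 salt means the cation carries the equal and opposite charge, 1+.
Cation: ligand charges sum to -3; for the ion to be 1+, W = +4.

diaquatrichloro(pyridine)tungsten(IV) diazidodicyanobis(triphenylphosphine)rhodate(III)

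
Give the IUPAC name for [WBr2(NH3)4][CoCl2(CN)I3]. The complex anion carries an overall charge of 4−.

tetraamminedibromotungsten(VI) dichlorocyanotriiodocobaltate(II)

Both ions are complex: the cation is named first with the plain metal name, the anion second with the -ate form; each ion's ligands are alphabetised independently.
The complex anion is given as 4−; its ligand charges sum to -6, so Co = +2.
A 1:1 salt means the cation carries the equal and opposite charge, 4+.
Cation: ligand charges sum to -2; for the ion to be 4+, W = +6.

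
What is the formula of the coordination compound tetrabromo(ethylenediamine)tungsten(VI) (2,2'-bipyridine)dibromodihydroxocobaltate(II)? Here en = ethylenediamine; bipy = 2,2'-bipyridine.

[WBr4(en)][Co(bipy)Br2(OH)2]

Cation [W…]: ligand charges -4, W(VI) ⇒ ion charge 2+.
Anion [Co…]: ligand charges -4, Co(II) ⇒ ion charge 2−.
One 2+ cation balances one 2− anion.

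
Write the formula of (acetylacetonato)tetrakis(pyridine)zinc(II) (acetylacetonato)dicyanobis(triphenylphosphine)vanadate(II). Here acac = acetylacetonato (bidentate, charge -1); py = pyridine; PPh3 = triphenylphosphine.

[Zn(acac)(py)4][V(acac)(CN)2(PPh3)2]

Cation [Zn…]: ligand charges -1, Zn(II) ⇒ ion charge 1+.
Anion [V…]: ligand charges -3, V(II) ⇒ ion charge 1−.
One 1+ cation balances one 1− anion.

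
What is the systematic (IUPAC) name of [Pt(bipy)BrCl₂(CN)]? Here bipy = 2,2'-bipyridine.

There is no counter-ion, so the complex is neutral overall.
Ligand charges: 1×2,2'-bipyridine (neutral), 1×bromo (-1 each), 2×chloro (-1 each), 1×cyano (-1 each); total -4. So Pt + (-4) = 0, giving Pt = +4.
Ligands are named alphabetically: bipyridine before bromo before chloro before cyano.

(2,2'-bipyridine)bromodichlorocyanoplatinum(IV)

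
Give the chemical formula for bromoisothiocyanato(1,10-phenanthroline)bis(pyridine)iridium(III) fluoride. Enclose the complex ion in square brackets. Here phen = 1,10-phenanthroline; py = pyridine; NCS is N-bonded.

Ligands: 1 bromo (Br, -1), 1 1,10-phenanthroline (phen, neutral), 2 pyridine (py, neutral), 1 isothiocyanato (NCS, -1). Ligand charge sum = -2.
With Ir in oxidation state +3, the complex ion is [Ir...]^1+.
Charge balance with fluoride (-1) requires 1 complex ion per 1 fluoride.

[IrBr(NCS)(phen)(py)2]F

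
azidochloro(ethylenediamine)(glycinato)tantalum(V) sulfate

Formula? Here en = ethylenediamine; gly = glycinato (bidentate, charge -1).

Ligands: 1 azido (N3, -1), 1 ethylenediamine (en, neutral), 1 glycinato (gly, -1), 1 chloro (Cl, -1). Ligand charge sum = -3.
With Ta in oxidation state +5, the complex ion is [Ta...]^2+.
Charge balance with sulfate (-2) requires 1 complex ion per 1 sulfate.

[TaCl(en)(gly)(N3)]SO4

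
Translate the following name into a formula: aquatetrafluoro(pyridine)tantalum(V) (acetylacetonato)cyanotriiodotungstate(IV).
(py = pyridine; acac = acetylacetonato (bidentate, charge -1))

Cation [Ta…]: ligand charges -4, Ta(V) ⇒ ion charge 1+.
Anion [W…]: ligand charges -5, W(IV) ⇒ ion charge 1−.

[TaF4(H2O)(py)][W(acac)(CN)I3]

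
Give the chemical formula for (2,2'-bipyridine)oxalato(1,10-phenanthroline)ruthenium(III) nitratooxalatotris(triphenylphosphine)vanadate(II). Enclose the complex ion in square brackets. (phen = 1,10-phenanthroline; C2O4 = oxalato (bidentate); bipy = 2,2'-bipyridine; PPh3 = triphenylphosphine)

[Ru(bipy)(C2O4)(phen)][V(C2O4)(NO3)(PPh3)3]

Cation [Ru…]: ligand charges -2, Ru(III) ⇒ ion charge 1+.
Anion [V…]: ligand charges -3, V(II) ⇒ ion charge 1−.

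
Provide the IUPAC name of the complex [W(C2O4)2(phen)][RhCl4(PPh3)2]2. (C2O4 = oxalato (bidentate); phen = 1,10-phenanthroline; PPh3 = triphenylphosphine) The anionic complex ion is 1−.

dioxalato(1,10-phenanthroline)tungsten(VI) tetrachlorobis(triphenylphosphine)rhodate(III)

Both ions are complex: the cation is named first with the plain metal name, the anion second with the -ate form; each ion's ligands are alphabetised independently.
The complex anion is given as 1−; its ligand charges sum to -4, so Rh = +3.
With 2 anions per cation, the cation must be 2×1 = 2+.
Cation: ligand charges sum to -4; for the ion to be 2+, W = +6.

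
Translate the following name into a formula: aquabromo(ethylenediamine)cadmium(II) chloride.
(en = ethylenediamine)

Ligands: 1 ethylenediamine (en, neutral), 1 aqua (H2O, neutral), 1 bromo (Br, -1). Ligand charge sum = -1.
With Cd in oxidation state +2, the complex ion is [Cd...]^1+.
Charge balance with chloride (-1) requires 1 complex ion per 1 chloride.

[CdBr(en)(H2O)]Cl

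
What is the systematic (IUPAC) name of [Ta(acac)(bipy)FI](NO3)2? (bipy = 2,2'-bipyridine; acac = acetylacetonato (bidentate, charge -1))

The 2 nitrate counter-ions carry a total charge of -2, so each complex ion is 2+.
Ligand charges: 1×2,2'-bipyridine (neutral), 1×fluoro (-1 each), 1×acetylacetonato (-1 each), 1×iodo (-1 each); total -3. So Ta + (-3) = 2+, giving Ta = +5.
Ligands are named alphabetically: acetylacetonato before bipyridine before fluoro before iodo.

(acetylacetonato)(2,2'-bipyridine)fluoroiodotantalum(V) nitrate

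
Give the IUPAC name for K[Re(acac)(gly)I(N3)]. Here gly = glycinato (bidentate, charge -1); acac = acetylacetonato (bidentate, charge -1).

The 1 potassium counter-ion carries a total charge of +1, so each complex ion is 1−.
Ligand charges: 1×iodo (-1 each), 1×glycinato (-1 each), 1×azido (-1 each), 1×acetylacetonato (-1 each); total -4. So Re + (-4) = 1−, giving Re = +3.
The complex ion is anionic, so rhenium takes the -ate form rhenate(III).

potassium (acetylacetonato)azido(glycinato)iodorhenate(III)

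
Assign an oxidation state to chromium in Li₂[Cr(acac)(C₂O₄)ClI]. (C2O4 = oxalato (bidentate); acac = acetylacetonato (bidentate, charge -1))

+3

2 lithium outside the brackets (+1 each) → the complex ion is 2−.
Ligand charges: 1×C2O4 = -2; 1×Cl = -1; 1×I = -1; 1×acac = -1; sum -5.
Cr + (-5) = 2− ⇒ Cr is +3.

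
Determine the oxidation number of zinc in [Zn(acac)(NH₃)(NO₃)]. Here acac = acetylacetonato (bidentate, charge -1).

+2

No counter-ion: the bracketed complex is neutral.
Ligand charges: 1×NH3 neutral; 1×NO3 = -1; 1×acac = -1; sum -2.
Zn + (-2) = 0 ⇒ Zn is +2.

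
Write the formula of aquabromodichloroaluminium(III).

Ligands: 1 bromo (Br, -1), 1 aqua (H2O, neutral), 2 chloro (Cl, -1). Ligand charge sum = -3.
With Al in oxidation state +3, the complex ion is [Al...].

[AlBrCl2(H2O)]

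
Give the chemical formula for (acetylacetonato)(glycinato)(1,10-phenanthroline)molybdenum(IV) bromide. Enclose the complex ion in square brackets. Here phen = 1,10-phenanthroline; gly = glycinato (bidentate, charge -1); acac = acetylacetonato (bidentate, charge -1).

[Mo(acac)(gly)(phen)]Br2

Ligands: 1 1,10-phenanthroline (phen, neutral), 1 glycinato (gly, -1), 1 acetylacetonato (acac, -1). Ligand charge sum = -2.
Charge balance with bromide (-1) requires 1 complex ion per 2 bromide.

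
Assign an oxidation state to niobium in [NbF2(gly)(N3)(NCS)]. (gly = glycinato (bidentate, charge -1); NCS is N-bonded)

+5

No counter-ion: the bracketed complex is neutral.
Ligand charges: 1×gly = -1; 2×F = -2; 1×N3 = -1; 1×NCS = -1; sum -5.
Nb + (-5) = 0 ⇒ Nb is +5.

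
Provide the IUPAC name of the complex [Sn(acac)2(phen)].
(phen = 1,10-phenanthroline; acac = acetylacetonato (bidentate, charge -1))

There is no counter-ion, so the complex is neutral overall.
Ligand charges: 1×1,10-phenanthroline (neutral), 2×acetylacetonato (-1 each); total -2. So Sn + (-2) = 0, giving Sn = +2.
Ligands are named alphabetically: acetylacetonato before phenanthroline.

bis(acetylacetonato)(1,10-phenanthroline)tin(II)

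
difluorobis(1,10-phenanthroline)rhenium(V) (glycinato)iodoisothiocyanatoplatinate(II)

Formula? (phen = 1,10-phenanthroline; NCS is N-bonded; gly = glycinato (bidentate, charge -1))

[ReF2(phen)2][Pt(gly)I(NCS)]3

Cation [Re…]: ligand charges -2, Re(V) ⇒ ion charge 3+.
Anion [Pt…]: ligand charges -3, Pt(II) ⇒ ion charge 1−.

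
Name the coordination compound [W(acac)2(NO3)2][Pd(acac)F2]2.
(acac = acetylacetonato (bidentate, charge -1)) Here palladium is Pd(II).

Both ions are complex: the cation is named first with the plain metal name, the anion second with the -ate form; each ion's ligands are alphabetised independently.
Pd is given as +2; the anion's ligand charges sum to -3, so the complex anion is 1−.
With 2 anions per cation, the cation must be 2×1 = 2+.
Cation: ligand charges sum to -4; for the ion to be 2+, W = +6.

bis(acetylacetonato)dinitratotungsten(VI) (acetylacetonato)difluoropalladate(II)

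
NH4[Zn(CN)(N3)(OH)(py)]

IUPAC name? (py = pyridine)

ammonium azidocyanohydroxo(pyridine)zincate(II)

The 1 ammonium counter-ion carries a total charge of +1, so each complex ion is 1−.
Ligand charges: 1×azido (-1 each), 1×cyano (-1 each), 1×hydroxo (-1 each), 1×pyridine (neutral); total -3. So Zn + (-3) = 1−, giving Zn = +2.
Ligands are named alphabetically: azido before cyano before hydroxo before pyridine.
The complex ion is anionic, so zinc takes the -ate form zincate(II).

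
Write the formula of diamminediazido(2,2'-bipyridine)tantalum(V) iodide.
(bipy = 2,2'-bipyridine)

[Ta(bipy)(N3)2(NH3)2]I3

Ligands: 2 azido (N3, -1), 1 2,2'-bipyridine (bipy, neutral), 2 ammine (NH3, neutral). Ligand charge sum = -2.
With Ta in oxidation state +5, the complex ion is [Ta...]^3+.
Charge balance with iodide (-1) requires 1 complex ion per 3 iodide.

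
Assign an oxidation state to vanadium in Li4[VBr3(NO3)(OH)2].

4 lithium outside the brackets (+1 each) → the complex ion is 4−.
Ligand charges: 3×Br = -3; 2×OH = -2; 1×NO3 = -1; sum -6.
V + (-6) = 4− ⇒ V is +2.

+2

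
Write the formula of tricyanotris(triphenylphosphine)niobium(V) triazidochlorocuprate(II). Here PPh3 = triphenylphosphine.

[Nb(CN)3(PPh3)3][CuCl(N3)3]

Cation [Nb…]: ligand charges -3, Nb(V) ⇒ ion charge 2+.
Anion [Cu…]: ligand charges -4, Cu(II) ⇒ ion charge 2−.
One 2+ cation balances one 2− anion.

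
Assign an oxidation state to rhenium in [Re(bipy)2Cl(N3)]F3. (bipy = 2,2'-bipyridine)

3 fluoride outside the brackets (-1 each) → the complex ion is 3+.
Ligand charges: 1×Cl = -1; 2×bipy neutral; 1×N3 = -1; sum -2.
Re + (-2) = 3+ ⇒ Re is +5.

+5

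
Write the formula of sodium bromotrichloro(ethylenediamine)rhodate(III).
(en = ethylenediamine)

Ligands: 1 ethylenediamine (en, neutral), 1 bromo (Br, -1), 3 chloro (Cl, -1). Ligand charge sum = -4.
Charge balance with sodium (+1) requires 1 complex ion per 1 sodium.

Na[RhBrCl3(en)]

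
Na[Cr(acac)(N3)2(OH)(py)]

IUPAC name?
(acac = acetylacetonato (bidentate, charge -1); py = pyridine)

sodium (acetylacetonato)diazidohydroxo(pyridine)chromate(III)

The 1 sodium counter-ion carries a total charge of +1, so each complex ion is 1−.
Ligand charges: 1×acetylacetonato (-1 each), 2×azido (-1 each), 1×hydroxo (-1 each), 1×pyridine (neutral); total -4. So Cr + (-4) = 1−, giving Cr = +3.
The complex ion is anionic, so chromium takes the -ate form chromate(III).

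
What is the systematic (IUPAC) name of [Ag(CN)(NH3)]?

There is no counter-ion, so the complex is neutral overall.
Ligand charges: 1×ammine (neutral), 1×cyano (-1 each); total -1. So Ag + (-1) = 0, giving Ag = +1.
Ligands are named alphabetically: ammine before cyano.

amminecyanosilver(I)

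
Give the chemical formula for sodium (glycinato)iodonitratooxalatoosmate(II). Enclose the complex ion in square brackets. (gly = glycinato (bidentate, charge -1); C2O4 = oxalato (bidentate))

Na3[Os(C2O4)(gly)I(NO3)]

Ligands: 1 iodo (I, -1), 1 nitrato (NO3, -1), 1 glycinato (gly, -1), 1 oxalato (C2O4, -2). Ligand charge sum = -5.
With Os in oxidation state +2, the complex ion is [Os...]^3−.
Charge balance with sodium (+1) requires 1 complex ion per 3 sodium.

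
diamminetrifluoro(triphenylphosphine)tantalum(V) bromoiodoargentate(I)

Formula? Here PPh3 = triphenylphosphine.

Cation [Ta…]: ligand charges -3, Ta(V) ⇒ ion charge 2+.
Anion [Ag…]: ligand charges -2, Ag(I) ⇒ ion charge 1−.
One 2+ cation requires 2 of the 1− anion.

[TaF3(NH3)2(PPh3)][AgBrI]2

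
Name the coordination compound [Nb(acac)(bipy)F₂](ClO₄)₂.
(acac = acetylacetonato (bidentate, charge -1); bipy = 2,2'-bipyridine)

(acetylacetonato)(2,2'-bipyridine)difluoroniobium(V) perchlorate

The 2 perchlorate counter-ions carry a total charge of -2, so each complex ion is 2+.
Ligand charges: 1×acetylacetonato (-1 each), 2×fluoro (-1 each), 1×2,2'-bipyridine (neutral); total -3. So Nb + (-3) = 2+, giving Nb = +5.
Ligands are named alphabetically: acetylacetonato before bipyridine before fluoro.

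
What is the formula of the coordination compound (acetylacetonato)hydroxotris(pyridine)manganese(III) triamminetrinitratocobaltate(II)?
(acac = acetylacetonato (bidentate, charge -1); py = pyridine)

Cation [Mn…]: ligand charges -2, Mn(III) ⇒ ion charge 1+.
Anion [Co…]: ligand charges -3, Co(II) ⇒ ion charge 1−.

[Mn(acac)(OH)(py)3][Co(NH3)3(NO3)3]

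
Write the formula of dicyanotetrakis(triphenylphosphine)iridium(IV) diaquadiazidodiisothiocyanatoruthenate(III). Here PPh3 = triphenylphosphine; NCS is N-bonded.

[Ir(CN)2(PPh3)4][Ru(H2O)2(N3)2(NCS)2]2

Cation [Ir…]: ligand charges -2, Ir(IV) ⇒ ion charge 2+.
Anion [Ru…]: ligand charges -4, Ru(III) ⇒ ion charge 1−.
One 2+ cation requires 2 of the 1− anion.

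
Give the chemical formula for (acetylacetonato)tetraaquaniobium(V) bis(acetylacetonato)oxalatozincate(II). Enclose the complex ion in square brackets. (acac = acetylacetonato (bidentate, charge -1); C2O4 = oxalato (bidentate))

Cation [Nb…]: ligand charges -1, Nb(V) ⇒ ion charge 4+.
Anion [Zn…]: ligand charges -4, Zn(II) ⇒ ion charge 2−.
One 4+ cation requires 2 of the 2− anion.

[Nb(acac)(H2O)4][Zn(acac)2(C2O4)]2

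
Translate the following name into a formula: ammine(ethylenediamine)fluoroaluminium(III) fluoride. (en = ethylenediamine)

[Al(en)F(NH3)]F2

Ligands: 1 ethylenediamine (en, neutral), 1 ammine (NH3, neutral), 1 fluoro (F, -1). Ligand charge sum = -1.
With Al in oxidation state +3, the complex ion is [Al...]^2+.
Charge balance with fluoride (-1) requires 1 complex ion per 2 fluoride.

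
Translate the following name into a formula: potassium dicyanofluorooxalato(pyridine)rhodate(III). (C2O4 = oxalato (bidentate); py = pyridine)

Ligands: 1 fluoro (F, -1), 1 oxalato (C2O4, -2), 1 pyridine (py, neutral), 2 cyano (CN, -1). Ligand charge sum = -5.
With Rh in oxidation state +3, the complex ion is [Rh...]^2−.
Charge balance with potassium (+1) requires 1 complex ion per 2 potassium.

K2[Rh(C2O4)(CN)2F(py)]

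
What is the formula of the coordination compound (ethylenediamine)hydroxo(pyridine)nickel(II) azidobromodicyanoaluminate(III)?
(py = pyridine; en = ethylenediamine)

Cation [Ni…]: ligand charges -1, Ni(II) ⇒ ion charge 1+.
Anion [Al…]: ligand charges -4, Al(III) ⇒ ion charge 1−.
One 1+ cation balances one 1− anion.

[Ni(en)(OH)(py)][AlBr(CN)2(N3)]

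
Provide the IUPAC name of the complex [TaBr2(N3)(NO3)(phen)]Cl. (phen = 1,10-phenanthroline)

azidodibromonitrato(1,10-phenanthroline)tantalum(V) chloride

The 1 chloride counter-ion carries a total charge of -1, so each complex ion is 1+.
Ligand charges: 2×bromo (-1 each), 1×nitrato (-1 each), 1×1,10-phenanthroline (neutral), 1×azido (-1 each); total -4. So Ta + (-4) = 1+, giving Ta = +5.
Ligands are named alphabetically: azido before bromo before nitrato before phenanthroline.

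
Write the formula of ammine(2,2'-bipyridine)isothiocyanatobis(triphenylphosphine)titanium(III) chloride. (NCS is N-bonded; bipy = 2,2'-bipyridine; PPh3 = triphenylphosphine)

[Ti(bipy)(NCS)(NH3)(PPh3)2]Cl2

Ligands: 1 isothiocyanato (NCS, -1), 1 2,2'-bipyridine (bipy, neutral), 1 ammine (NH3, neutral), 2 triphenylphosphine (PPh3, neutral). Ligand charge sum = -1.
Charge balance with chloride (-1) requires 1 complex ion per 2 chloride.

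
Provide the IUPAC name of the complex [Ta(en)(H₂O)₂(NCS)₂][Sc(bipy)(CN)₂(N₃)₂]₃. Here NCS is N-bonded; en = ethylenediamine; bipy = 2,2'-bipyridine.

diaqua(ethylenediamine)diisothiocyanatotantalum(V) diazido(2,2'-bipyridine)dicyanoscandate(III)

Both ions are complex: the cation is named first with the plain metal name, the anion second with the -ate form; each ion's ligands are alphabetised independently.
Scandium is always +3 in its complexes; the anion's ligand charges sum to -4, so the complex anion is 1−.
With 3 anions per cation, the cation must be 3×1 = 3+.
Cation: ligand charges sum to -2; for the ion to be 3+, Ta = +5.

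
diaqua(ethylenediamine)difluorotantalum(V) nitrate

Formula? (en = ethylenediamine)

Ligands: 2 fluoro (F, -1), 2 aqua (H2O, neutral), 1 ethylenediamine (en, neutral). Ligand charge sum = -2.
With Ta in oxidation state +5, the complex ion is [Ta...]^3+.
Charge balance with nitrate (-1) requires 1 complex ion per 3 nitrate.

[Ta(en)F2(H2O)2](NO3)3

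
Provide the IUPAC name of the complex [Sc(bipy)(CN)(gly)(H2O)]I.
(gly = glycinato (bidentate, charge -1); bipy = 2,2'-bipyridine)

The 1 iodide counter-ion carries a total charge of -1, so each complex ion is 1+.
Ligand charges: 1×glycinato (-1 each), 1×aqua (neutral), 1×2,2'-bipyridine (neutral), 1×cyano (-1 each); total -2. So Sc + (-2) = 1+, giving Sc = +3.
Ligands are named alphabetically: aqua before bipyridine before cyano before glycinato.

aqua(2,2'-bipyridine)cyano(glycinato)scandium(III) iodide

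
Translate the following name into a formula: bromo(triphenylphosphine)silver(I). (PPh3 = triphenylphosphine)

[AgBr(PPh3)]

Ligands: 1 bromo (Br, -1), 1 triphenylphosphine (PPh3, neutral). Ligand charge sum = -1.
With Ag in oxidation state +1, the complex ion is [Ag...].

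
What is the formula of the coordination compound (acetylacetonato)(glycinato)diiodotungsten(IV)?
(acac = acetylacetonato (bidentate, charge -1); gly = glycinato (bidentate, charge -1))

[W(acac)(gly)I2]

Ligands: 1 acetylacetonato (acac, -1), 1 glycinato (gly, -1), 2 iodo (I, -1). Ligand charge sum = -4.
With W in oxidation state +4, the complex ion is [W...].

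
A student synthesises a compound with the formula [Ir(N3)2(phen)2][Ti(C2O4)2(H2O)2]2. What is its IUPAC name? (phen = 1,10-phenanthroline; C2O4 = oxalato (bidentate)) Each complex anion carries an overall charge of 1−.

diazidobis(1,10-phenanthroline)iridium(IV) diaquadioxalatotitanate(III)

The complex anion is given as 1−; its ligand charges sum to -4, so Ti = +3.
With 2 anions per cation, the cation must be 2×1 = 2+.
Cation: ligand charges sum to -2; for the ion to be 2+, Ir = +4.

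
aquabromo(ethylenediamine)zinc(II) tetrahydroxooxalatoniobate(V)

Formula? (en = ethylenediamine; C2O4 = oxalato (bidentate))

[ZnBr(en)(H2O)][Nb(C2O4)(OH)4]

Cation [Zn…]: ligand charges -1, Zn(II) ⇒ ion charge 1+.
Anion [Nb…]: ligand charges -6, Nb(V) ⇒ ion charge 1−.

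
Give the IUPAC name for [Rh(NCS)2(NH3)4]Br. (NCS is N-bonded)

tetraamminediisothiocyanatorhodium(III) bromide

The 1 bromide counter-ion carries a total charge of -1, so each complex ion is 1+.
Ligand charges: 4×ammine (neutral), 2×isothiocyanato (-1 each); total -2. So Rh + (-2) = 1+, giving Rh = +3.
Ligands are named alphabetically: ammine before isothiocyanato.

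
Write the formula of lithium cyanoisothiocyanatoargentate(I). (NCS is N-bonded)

Li[Ag(CN)(NCS)]

Ligands: 1 isothiocyanato (NCS, -1), 1 cyano (CN, -1). Ligand charge sum = -2.
Charge balance with lithium (+1) requires 1 complex ion per 1 lithium.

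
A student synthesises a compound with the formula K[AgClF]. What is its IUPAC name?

The 1 potassium counter-ion carries a total charge of +1, so each complex ion is 1−.
Ligand charges: 1×fluoro (-1 each), 1×chloro (-1 each); total -2. So Ag + (-2) = 1−, giving Ag = +1.
Ligands are named alphabetically: chloro before fluoro.
The complex ion is anionic, so silver takes the -ate form argentate(I).

potassium chlorofluoroargentate(I)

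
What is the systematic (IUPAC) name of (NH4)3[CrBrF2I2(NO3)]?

The 3 ammonium counter-ions carry a total charge of +3, so each complex ion is 3−.
Ligand charges: 1×nitrato (-1 each), 2×fluoro (-1 each), 2×iodo (-1 each), 1×bromo (-1 each); total -6. So Cr + (-6) = 3−, giving Cr = +3.
The complex ion is anionic, so chromium takes the -ate form chromate(III).

ammonium bromodifluorodiiodonitratochromate(III)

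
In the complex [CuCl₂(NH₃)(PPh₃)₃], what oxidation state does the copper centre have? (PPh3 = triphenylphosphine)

No counter-ion: the bracketed complex is neutral.
Ligand charges: 2×Cl = -2; 3×PPh3 neutral; 1×NH3 neutral; sum -2.
Cu + (-2) = 0 ⇒ Cu is +2.

+2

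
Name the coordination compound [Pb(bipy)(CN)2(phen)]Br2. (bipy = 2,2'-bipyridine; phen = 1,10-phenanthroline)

The 2 bromide counter-ions carry a total charge of -2, so each complex ion is 2+.
Ligand charges: 1×2,2'-bipyridine (neutral), 1×1,10-phenanthroline (neutral), 2×cyano (-1 each); total -2. So Pb + (-2) = 2+, giving Pb = +4.
Ligands are named alphabetically: bipyridine before cyano before phenanthroline.

(2,2'-bipyridine)dicyano(1,10-phenanthroline)lead(IV) bromide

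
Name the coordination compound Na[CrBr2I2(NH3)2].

sodium diamminedibromodiiodochromate(III)

The 1 sodium counter-ion carries a total charge of +1, so each complex ion is 1−.
Ligand charges: 2×iodo (-1 each), 2×ammine (neutral), 2×bromo (-1 each); total -4. So Cr + (-4) = 1−, giving Cr = +3.
The complex ion is anionic, so chromium takes the -ate form chromate(III).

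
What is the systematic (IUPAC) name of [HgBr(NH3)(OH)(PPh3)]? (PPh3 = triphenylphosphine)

amminebromohydroxo(triphenylphosphine)mercury(II)

There is no counter-ion, so the complex is neutral overall.
Ligand charges: 1×hydroxo (-1 each), 1×triphenylphosphine (neutral), 1×ammine (neutral), 1×bromo (-1 each); total -2. So Hg + (-2) = 0, giving Hg = +2.
Ligands are named alphabetically: ammine before bromo before hydroxo before triphenylphosphine.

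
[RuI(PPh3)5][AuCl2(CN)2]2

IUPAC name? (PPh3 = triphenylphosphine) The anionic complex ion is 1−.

iodopentakis(triphenylphosphine)ruthenium(III) dichlorodicyanoaurate(III)

Both ions are complex: the cation is named first with the plain metal name, the anion second with the -ate form; each ion's ligands are alphabetised independently.
The complex anion is given as 1−; its ligand charges sum to -4, so Au = +3.
With 2 anions per cation, the cation must be 2×1 = 2+.
Cation: ligand charges sum to -1; for the ion to be 2+, Ru = +3.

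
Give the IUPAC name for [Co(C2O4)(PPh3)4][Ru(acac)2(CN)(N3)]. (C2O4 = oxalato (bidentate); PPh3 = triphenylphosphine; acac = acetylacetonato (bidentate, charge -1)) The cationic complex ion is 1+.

oxalatotetrakis(triphenylphosphine)cobalt(III) bis(acetylacetonato)azidocyanoruthenate(III)

The complex cation is given as 1+; its ligand charges sum to -2, so Co = +3.
A 1:1 salt means the anion carries the equal and opposite charge, 1−.
Anion: ligand charges sum to -4; for the ion to be 1−, Ru = +3.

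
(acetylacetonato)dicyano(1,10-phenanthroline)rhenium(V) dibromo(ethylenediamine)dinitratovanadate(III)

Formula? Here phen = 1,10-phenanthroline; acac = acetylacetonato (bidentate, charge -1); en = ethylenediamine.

Cation [Re…]: ligand charges -3, Re(V) ⇒ ion charge 2+.
Anion [V…]: ligand charges -4, V(III) ⇒ ion charge 1−.

[Re(acac)(CN)2(phen)][VBr2(en)(NO3)2]2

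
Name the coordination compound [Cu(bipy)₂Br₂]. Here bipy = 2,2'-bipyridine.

bis(2,2'-bipyridine)dibromocopper(II)

There is no counter-ion, so the complex is neutral overall.
Ligand charges: 2×2,2'-bipyridine (neutral), 2×bromo (-1 each); total -2. So Cu + (-2) = 0, giving Cu = +2.
Ligands are named alphabetically: bipyridine before bromo.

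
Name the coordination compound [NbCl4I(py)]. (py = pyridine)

There is no counter-ion, so the complex is neutral overall.
Ligand charges: 4×chloro (-1 each), 1×iodo (-1 each), 1×pyridine (neutral); total -5. So Nb + (-5) = 0, giving Nb = +5.
Ligands are named alphabetically: chloro before iodo before pyridine.

tetrachloroiodo(pyridine)niobium(V)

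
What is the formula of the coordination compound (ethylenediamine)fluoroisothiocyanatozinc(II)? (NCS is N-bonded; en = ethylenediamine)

[Zn(en)F(NCS)]

Ligands: 1 fluoro (F, -1), 1 isothiocyanato (NCS, -1), 1 ethylenediamine (en, neutral). Ligand charge sum = -2.
With Zn in oxidation state +2, the complex ion is [Zn...].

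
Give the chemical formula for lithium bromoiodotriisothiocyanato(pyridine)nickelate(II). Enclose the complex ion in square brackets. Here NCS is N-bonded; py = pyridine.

Li3[NiBrI(NCS)3(py)]

Ligands: 1 iodo (I, -1), 1 bromo (Br, -1), 3 isothiocyanato (NCS, -1), 1 pyridine (py, neutral). Ligand charge sum = -5.
Charge balance with lithium (+1) requires 1 complex ion per 3 lithium.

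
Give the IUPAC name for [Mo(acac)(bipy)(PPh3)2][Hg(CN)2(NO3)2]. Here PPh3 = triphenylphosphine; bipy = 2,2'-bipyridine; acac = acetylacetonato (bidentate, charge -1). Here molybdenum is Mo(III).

(acetylacetonato)(2,2'-bipyridine)bis(triphenylphosphine)molybdenum(III) dicyanodinitratomercurate(II)

Both ions are complex: the cation is named first with the plain metal name, the anion second with the -ate form; each ion's ligands are alphabetised independently.
Mo is given as +3; the cation's ligand charges sum to -1, so the complex cation is 2+.
A 1:1 salt means the anion carries the equal and opposite charge, 2−.
Anion: ligand charges sum to -4; for the ion to be 2−, Hg = +2.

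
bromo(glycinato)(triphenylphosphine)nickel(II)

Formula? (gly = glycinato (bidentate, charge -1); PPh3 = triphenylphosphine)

Ligands: 1 bromo (Br, -1), 1 glycinato (gly, -1), 1 triphenylphosphine (PPh3, neutral). Ligand charge sum = -2.
With Ni in oxidation state +2, the complex ion is [Ni...].

[NiBr(gly)(PPh3)]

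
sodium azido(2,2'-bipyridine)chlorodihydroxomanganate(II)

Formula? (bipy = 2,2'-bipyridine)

Na2[Mn(bipy)Cl(N3)(OH)2]

Ligands: 1 azido (N3, -1), 2 hydroxo (OH, -1), 1 chloro (Cl, -1), 1 2,2'-bipyridine (bipy, neutral). Ligand charge sum = -4.
With Mn in oxidation state +2, the complex ion is [Mn...]^2−.
Charge balance with sodium (+1) requires 1 complex ion per 2 sodium.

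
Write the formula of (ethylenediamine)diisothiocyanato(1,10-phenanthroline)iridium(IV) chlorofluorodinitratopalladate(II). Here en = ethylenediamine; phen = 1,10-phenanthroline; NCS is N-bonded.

[Ir(en)(NCS)2(phen)][PdClF(NO3)2]

Cation [Ir…]: ligand charges -2, Ir(IV) ⇒ ion charge 2+.
Anion [Pd…]: ligand charges -4, Pd(II) ⇒ ion charge 2−.
One 2+ cation balances one 2− anion.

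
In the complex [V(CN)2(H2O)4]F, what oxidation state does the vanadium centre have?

+3

1 fluoride outside the brackets (-1 each) → the complex ion is 1+.
Ligand charges: 4×H2O neutral; 2×CN = -2; sum -2.
V + (-2) = 1+ ⇒ V is +3.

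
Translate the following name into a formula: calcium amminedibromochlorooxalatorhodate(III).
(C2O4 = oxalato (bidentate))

Ligands: 1 oxalato (C2O4, -2), 2 bromo (Br, -1), 1 ammine (NH3, neutral), 1 chloro (Cl, -1). Ligand charge sum = -5.
With Rh in oxidation state +3, the complex ion is [Rh...]^2−.
Charge balance with calcium (+2) requires 1 complex ion per 1 calcium.

Ca[RhBr2(C2O4)Cl(NH3)]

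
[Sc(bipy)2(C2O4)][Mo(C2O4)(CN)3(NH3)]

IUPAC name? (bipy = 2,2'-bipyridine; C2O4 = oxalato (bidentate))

Scandium is always +3 in its complexes; the cation's ligand charges sum to -2, so the complex cation is 1+.
A 1:1 salt means the anion carries the equal and opposite charge, 1−.
Anion: ligand charges sum to -5; for the ion to be 1−, Mo = +4.

bis(2,2'-bipyridine)oxalatoscandium(III) amminetricyanooxalatomolybdate(IV)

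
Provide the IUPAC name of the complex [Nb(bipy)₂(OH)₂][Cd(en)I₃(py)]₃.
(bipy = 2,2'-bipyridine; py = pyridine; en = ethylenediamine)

bis(2,2'-bipyridine)dihydroxoniobium(V) (ethylenediamine)triiodo(pyridine)cadmate(II)

Both ions are complex: the cation is named first with the plain metal name, the anion second with the -ate form; each ion's ligands are alphabetised independently.
Cadmium is always +2 in its complexes; the anion's ligand charges sum to -3, so the complex anion is 1−.
With 3 anions per cation, the cation must be 3×1 = 3+.
Cation: ligand charges sum to -2; for the ion to be 3+, Nb = +5.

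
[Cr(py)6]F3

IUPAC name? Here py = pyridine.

hexakis(pyridine)chromium(III) fluoride

The 3 fluoride counter-ions carry a total charge of -3, so each complex ion is 3+.
Ligand charges: 6×pyridine (neutral); total 0. So Cr + (0) = 3+, giving Cr = +3.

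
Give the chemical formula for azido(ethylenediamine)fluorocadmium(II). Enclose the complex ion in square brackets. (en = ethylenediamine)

Ligands: 1 ethylenediamine (en, neutral), 1 fluoro (F, -1), 1 azido (N3, -1). Ligand charge sum = -2.
With Cd in oxidation state +2, the complex ion is [Cd...].

[Cd(en)F(N3)]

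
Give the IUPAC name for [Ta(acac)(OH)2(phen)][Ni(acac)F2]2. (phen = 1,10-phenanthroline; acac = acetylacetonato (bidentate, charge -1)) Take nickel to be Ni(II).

(acetylacetonato)dihydroxo(1,10-phenanthroline)tantalum(V) (acetylacetonato)difluoronickelate(II)

Both ions are complex: the cation is named first with the plain metal name, the anion second with the -ate form; each ion's ligands are alphabetised independently.
Ni is given as +2; the anion's ligand charges sum to -3, so the complex anion is 1−.
With 2 anions per cation, the cation must be 2×1 = 2+.
Cation: ligand charges sum to -3; for the ion to be 2+, Ta = +5.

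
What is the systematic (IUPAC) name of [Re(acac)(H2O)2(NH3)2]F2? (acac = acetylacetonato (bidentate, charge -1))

(acetylacetonato)diamminediaquarhenium(III) fluoride

The 2 fluoride counter-ions carry a total charge of -2, so each complex ion is 2+.
Ligand charges: 2×aqua (neutral), 1×acetylacetonato (-1 each), 2×ammine (neutral); total -1. So Re + (-1) = 2+, giving Re = +3.
Ligands are named alphabetically: acetylacetonato before ammine before aqua.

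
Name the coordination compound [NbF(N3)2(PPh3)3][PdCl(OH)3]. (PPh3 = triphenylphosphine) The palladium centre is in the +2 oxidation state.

diazidofluorotris(triphenylphosphine)niobium(V) chlorotrihydroxopalladate(II)

Both ions are complex: the cation is named first with the plain metal name, the anion second with the -ate form; each ion's ligands are alphabetised independently.
Pd is given as +2; the anion's ligand charges sum to -4, so the complex anion is 2−.
A 1:1 salt means the cation carries the equal and opposite charge, 2+.
Cation: ligand charges sum to -3; for the ion to be 2+, Nb = +5.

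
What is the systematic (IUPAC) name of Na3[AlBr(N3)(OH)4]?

The 3 sodium counter-ions carry a total charge of +3, so each complex ion is 3−.
Ligand charges: 1×bromo (-1 each), 4×hydroxo (-1 each), 1×azido (-1 each); total -6. So Al + (-6) = 3−, giving Al = +3.
The complex ion is anionic, so aluminium takes the -ate form aluminate(III).

sodium azidobromotetrahydroxoaluminate(III)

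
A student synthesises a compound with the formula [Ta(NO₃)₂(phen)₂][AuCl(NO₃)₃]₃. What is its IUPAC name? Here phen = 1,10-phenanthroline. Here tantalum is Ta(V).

dinitratobis(1,10-phenanthroline)tantalum(V) chlorotrinitratoaurate(III)

Both ions are complex: the cation is named first with the plain metal name, the anion second with the -ate form; each ion's ligands are alphabetised independently.
Ta is given as +5; the cation's ligand charges sum to -2, so the complex cation is 3+.
With 3 anions per cation, each anion must be 3/3 = 1−.
Anion: ligand charges sum to -4; for the ion to be 1−, Au = +3.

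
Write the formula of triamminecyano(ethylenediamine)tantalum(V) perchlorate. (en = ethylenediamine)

[Ta(CN)(en)(NH3)3](ClO4)4

Ligands: 1 ethylenediamine (en, neutral), 3 ammine (NH3, neutral), 1 cyano (CN, -1). Ligand charge sum = -1.
Charge balance with perchlorate (-1) requires 1 complex ion per 4 perchlorate.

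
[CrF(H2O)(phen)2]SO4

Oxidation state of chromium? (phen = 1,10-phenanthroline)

+3

1 sulfate outside the brackets (-2 each) → the complex ion is 2+.
Ligand charges: 1×F = -1; 1×H2O neutral; 2×phen neutral; sum -1.
Cr + (-1) = 2+ ⇒ Cr is +3.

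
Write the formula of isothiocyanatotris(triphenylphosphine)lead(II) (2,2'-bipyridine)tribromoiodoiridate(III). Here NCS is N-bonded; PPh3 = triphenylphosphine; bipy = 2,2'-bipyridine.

Cation [Pb…]: ligand charges -1, Pb(II) ⇒ ion charge 1+.
Anion [Ir…]: ligand charges -4, Ir(III) ⇒ ion charge 1−.
One 1+ cation balances one 1− anion.

[Pb(NCS)(PPh3)3][Ir(bipy)Br3I]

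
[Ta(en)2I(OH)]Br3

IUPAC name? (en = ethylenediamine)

bis(ethylenediamine)hydroxoiodotantalum(V) bromide

The 3 bromide counter-ions carry a total charge of -3, so each complex ion is 3+.
Ligand charges: 1×iodo (-1 each), 2×ethylenediamine (neutral), 1×hydroxo (-1 each); total -2. So Ta + (-2) = 3+, giving Ta = +5.
Ligands are named alphabetically: ethylenediamine before hydroxo before iodo.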